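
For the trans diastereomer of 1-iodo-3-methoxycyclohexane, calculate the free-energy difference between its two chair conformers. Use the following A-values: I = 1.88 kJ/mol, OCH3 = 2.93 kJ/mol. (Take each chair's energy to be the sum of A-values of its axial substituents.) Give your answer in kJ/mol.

1.05 kJ/mol

C1 and C3 have the same parity, so for the trans isomer the two substituents are one axial and one equatorial in each chair.
Chair I (iodo axial, methoxy equatorial): E = 1.88 kJ/mol.
Chair II (iodo equatorial, methoxy axial): E = 2.93 kJ/mol.
ΔE = 2.93 − 1.88 = 1.05 kJ/mol; chair I is more stable.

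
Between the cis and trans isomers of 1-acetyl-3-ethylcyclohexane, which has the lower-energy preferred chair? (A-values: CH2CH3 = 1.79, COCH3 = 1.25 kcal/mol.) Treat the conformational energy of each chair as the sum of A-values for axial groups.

cis

At 1,3 positions (parity same): cis → (e,e or a,a); trans → (a,e or e,a).
Best chair for cis: E = 0.00 kcal/mol; best chair for trans: E = 1.25 kcal/mol.
The cis isomer is lower by 1.25 kcal/mol.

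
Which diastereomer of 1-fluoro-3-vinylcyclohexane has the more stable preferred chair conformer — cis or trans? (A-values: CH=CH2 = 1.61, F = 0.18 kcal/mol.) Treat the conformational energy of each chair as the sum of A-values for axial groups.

cis

At 1,3 positions (parity same): cis → (e,e or a,a); trans → (a,e or e,a).
Best chair for cis: E = 0.00 kcal/mol; best chair for trans: E = 0.18 kcal/mol.
The cis isomer is lower by 0.18 kcal/mol.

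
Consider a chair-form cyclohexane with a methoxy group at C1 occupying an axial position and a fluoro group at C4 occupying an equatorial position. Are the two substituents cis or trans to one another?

cis

C1 and C4 have opposite parity, so their axial bonds point in opposite directions.
With opposite-parity carbons, two substituents on the same face are one axial and one equatorial; opposite faces give both axial or both equatorial.
Here the groups are axial/equatorial → same face → cis.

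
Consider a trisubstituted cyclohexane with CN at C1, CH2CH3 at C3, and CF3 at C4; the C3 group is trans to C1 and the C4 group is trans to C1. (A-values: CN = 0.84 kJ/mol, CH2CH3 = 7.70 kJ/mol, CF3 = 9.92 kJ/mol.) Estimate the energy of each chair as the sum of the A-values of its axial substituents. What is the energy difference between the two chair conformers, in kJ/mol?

Chair I (cyano axial, ethyl equatorial, trifluoromethyl axial): E = 10.76 kJ/mol.
Chair II (cyano equatorial, ethyl axial, trifluoromethyl equatorial): E = 7.70 kJ/mol.
ΔE = 10.76 − 7.70 = 3.06 kJ/mol; chair II is more stable.

3.06 kJ/mol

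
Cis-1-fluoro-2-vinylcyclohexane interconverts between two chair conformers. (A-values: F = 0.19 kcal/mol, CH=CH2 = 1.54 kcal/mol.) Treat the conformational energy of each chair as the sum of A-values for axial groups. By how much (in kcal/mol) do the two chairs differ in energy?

1.35 kcal/mol

C1 and C2 have opposite parity, so for the cis isomer the two substituents are one axial and one equatorial in each chair.
Chair I (fluoro axial, vinyl equatorial): E = 0.19 kcal/mol.
Chair II (fluoro equatorial, vinyl axial): E = 1.54 kcal/mol.
ΔE = 1.54 − 0.19 = 1.35 kcal/mol; chair I is more stable.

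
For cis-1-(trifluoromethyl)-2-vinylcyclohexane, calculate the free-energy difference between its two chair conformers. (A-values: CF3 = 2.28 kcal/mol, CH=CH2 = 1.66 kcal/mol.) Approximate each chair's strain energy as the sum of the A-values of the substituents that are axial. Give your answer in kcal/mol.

0.62 kcal/mol

C1 and C2 have opposite parity, so for the cis isomer the two substituents are one axial and one equatorial in each chair.
Chair I (trifluoromethyl axial, vinyl equatorial): E = 2.28 kcal/mol.
Chair II (trifluoromethyl equatorial, vinyl axial): E = 1.66 kcal/mol.
ΔE = 2.28 − 1.66 = 0.62 kcal/mol; chair II is more stable.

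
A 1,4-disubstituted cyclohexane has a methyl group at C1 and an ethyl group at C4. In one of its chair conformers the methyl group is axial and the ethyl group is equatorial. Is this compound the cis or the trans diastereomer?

cis

C1 and C4 have opposite parity, so their axial bonds point in opposite directions.
With opposite-parity carbons, two substituents on the same face are one axial and one equatorial; opposite faces give both axial or both equatorial.
Here the groups are axial/equatorial → same face → cis.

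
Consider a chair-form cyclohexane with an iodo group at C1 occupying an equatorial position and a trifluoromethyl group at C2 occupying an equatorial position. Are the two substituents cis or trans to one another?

trans

C1 and C2 have opposite parity, so their axial bonds point in opposite directions.
With opposite-parity carbons, two substituents on the same face are one axial and one equatorial; opposite faces give both axial or both equatorial.
Here the groups are equatorial/equatorial → opposite face → trans.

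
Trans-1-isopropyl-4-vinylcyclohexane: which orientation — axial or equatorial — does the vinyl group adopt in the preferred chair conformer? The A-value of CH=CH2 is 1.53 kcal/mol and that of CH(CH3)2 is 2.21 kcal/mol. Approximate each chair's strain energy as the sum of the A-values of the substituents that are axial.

equatorial

C1 and C4 have opposite parity, so for the trans isomer the two substituents are e,e in one chair and a,a in the other.
Chair I (vinyl axial, isopropyl axial): E = 3.74 kcal/mol.
Chair II (vinyl equatorial, isopropyl equatorial): E = 0.00 kcal/mol.
Chair II is the more stable (lower-energy) conformer, and in that chair the vinyl group is equatorial.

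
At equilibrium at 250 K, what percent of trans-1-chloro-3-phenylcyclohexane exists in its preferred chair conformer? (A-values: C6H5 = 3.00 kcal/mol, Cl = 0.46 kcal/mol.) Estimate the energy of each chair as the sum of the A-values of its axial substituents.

99.4%

C1 and C3 have the same parity, so for the trans isomer the two substituents are one axial and one equatorial in each chair.
Chair I (phenyl axial, chloro equatorial): E = 3.00 kcal/mol; chair II (phenyl equatorial, chloro axial): E = 0.46 kcal/mol.
ΔG = 2.54 kcal/mol between the two chairs.
K = exp(ΔG/RT) with R = 1.987×10⁻³ kcal mol⁻¹ K⁻¹ and T = 250 K gives K ≈ 166.
Fraction in the lower-energy chair = K/(K+1) = 99.4%.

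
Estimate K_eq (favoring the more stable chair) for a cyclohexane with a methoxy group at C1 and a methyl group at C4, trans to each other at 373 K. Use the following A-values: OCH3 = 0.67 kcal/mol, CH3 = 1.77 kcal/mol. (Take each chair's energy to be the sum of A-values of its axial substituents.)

K ≈ 26.9

C1 and C4 have opposite parity, so for the trans isomer the two substituents are e,e in one chair and a,a in the other.
Chair I (methoxy axial, methyl axial): E = 2.44 kcal/mol; chair II (methoxy equatorial, methyl equatorial): E = 0.00 kcal/mol.
ΔG = 2.44 kcal/mol between the two chairs.
K = exp(ΔG/RT) with R = 1.987×10⁻³ kcal mol⁻¹ K⁻¹ and T = 373 K gives K ≈ 26.9.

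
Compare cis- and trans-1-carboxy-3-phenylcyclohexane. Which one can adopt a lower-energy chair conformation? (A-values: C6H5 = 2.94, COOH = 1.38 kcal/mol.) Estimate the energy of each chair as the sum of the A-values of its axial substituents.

At 1,3 positions (parity same): cis → (e,e or a,a); trans → (a,e or e,a).
Best chair for cis: E = 0.00 kcal/mol; best chair for trans: E = 1.38 kcal/mol.
The cis isomer is lower by 1.38 kcal/mol.

cis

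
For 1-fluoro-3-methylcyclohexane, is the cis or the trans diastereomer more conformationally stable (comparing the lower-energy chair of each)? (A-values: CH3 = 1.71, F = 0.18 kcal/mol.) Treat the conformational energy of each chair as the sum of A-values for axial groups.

At 1,3 positions (parity same): cis → (e,e or a,a); trans → (a,e or e,a).
Best chair for cis: E = 0.00 kcal/mol; best chair for trans: E = 0.18 kcal/mol.
The cis isomer is lower by 0.18 kcal/mol.

cis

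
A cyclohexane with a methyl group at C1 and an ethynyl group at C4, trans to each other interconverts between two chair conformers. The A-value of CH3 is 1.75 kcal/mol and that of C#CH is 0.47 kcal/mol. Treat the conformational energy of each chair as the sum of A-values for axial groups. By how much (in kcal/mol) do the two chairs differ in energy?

C1 and C4 have opposite parity, so for the trans isomer the two substituents are e,e in one chair and a,a in the other.
Chair I (methyl axial, ethynyl axial): E = 2.22 kcal/mol.
Chair II (methyl equatorial, ethynyl equatorial): E = 0.00 kcal/mol.
ΔE = 2.22 − 0.00 = 2.22 kcal/mol; chair II is more stable.

2.22 kcal/mol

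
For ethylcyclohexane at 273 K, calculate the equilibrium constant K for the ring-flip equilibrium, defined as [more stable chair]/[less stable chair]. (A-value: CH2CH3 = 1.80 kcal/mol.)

K ≈ 27.6

One chair has the ethyl group axial (E = 1.80 kcal/mol) and the other has it equatorial (E = 0).
ΔG = 1.80 kcal/mol between the two chairs.
K = exp(ΔG/RT) with R = 1.987×10⁻³ kcal mol⁻¹ K⁻¹ and T = 273 K gives K ≈ 27.6.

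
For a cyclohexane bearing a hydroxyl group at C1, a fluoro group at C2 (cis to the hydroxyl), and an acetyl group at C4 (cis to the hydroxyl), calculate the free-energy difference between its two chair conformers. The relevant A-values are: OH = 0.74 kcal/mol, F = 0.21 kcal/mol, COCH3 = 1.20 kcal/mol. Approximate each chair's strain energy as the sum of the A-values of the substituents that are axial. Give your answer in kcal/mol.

0.67 kcal/mol

Chair I (hydroxyl axial, fluoro equatorial, acetyl equatorial): E = 0.74 kcal/mol.
Chair II (hydroxyl equatorial, fluoro axial, acetyl axial): E = 1.41 kcal/mol.
ΔE = 1.41 − 0.74 = 0.67 kcal/mol; chair I is more stable.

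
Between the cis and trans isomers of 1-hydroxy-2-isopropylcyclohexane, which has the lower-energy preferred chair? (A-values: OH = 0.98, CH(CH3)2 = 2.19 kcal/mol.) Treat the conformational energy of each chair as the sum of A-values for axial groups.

trans

At 1,2 positions (parity opposite): cis → (a,e or e,a); trans → (e,e or a,a).
Best chair for cis: E = 0.98 kcal/mol; best chair for trans: E = 0.00 kcal/mol.
The trans isomer is lower by 0.98 kcal/mol.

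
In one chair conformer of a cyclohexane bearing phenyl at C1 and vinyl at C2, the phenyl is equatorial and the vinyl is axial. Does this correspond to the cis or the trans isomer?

C1 and C2 have opposite parity, so their axial bonds point in opposite directions.
With opposite-parity carbons, two substituents on the same face are one axial and one equatorial; opposite faces give both axial or both equatorial.
Here the groups are equatorial/axial → same face → cis.

cis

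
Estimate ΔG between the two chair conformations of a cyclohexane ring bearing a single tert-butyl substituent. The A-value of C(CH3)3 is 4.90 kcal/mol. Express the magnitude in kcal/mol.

4.90 kcal/mol

A monosubstituted cyclohexane has one chair with the tert-butyl group axial (E = A = 4.90 kcal/mol) and one with it equatorial (E = 0).
ΔE = 4.90 − 0 = 4.90 kcal/mol.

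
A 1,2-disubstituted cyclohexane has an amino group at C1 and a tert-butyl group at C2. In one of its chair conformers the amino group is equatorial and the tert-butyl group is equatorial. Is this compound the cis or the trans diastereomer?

trans

C1 and C2 have opposite parity, so their axial bonds point in opposite directions.
With opposite-parity carbons, two substituents on the same face are one axial and one equatorial; opposite faces give both axial or both equatorial.
Here the groups are equatorial/equatorial → opposite face → trans.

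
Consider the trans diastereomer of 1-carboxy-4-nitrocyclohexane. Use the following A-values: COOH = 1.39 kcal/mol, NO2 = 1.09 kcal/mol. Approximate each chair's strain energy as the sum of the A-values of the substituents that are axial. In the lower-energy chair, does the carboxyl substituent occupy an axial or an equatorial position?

equatorial

C1 and C4 have opposite parity, so for the trans isomer the two substituents are e,e in one chair and a,a in the other.
Chair I (carboxyl axial, nitro axial): E = 2.48 kcal/mol.
Chair II (carboxyl equatorial, nitro equatorial): E = 0.00 kcal/mol.
Chair II is the more stable (lower-energy) conformer, and in that chair the carboxyl group is equatorial.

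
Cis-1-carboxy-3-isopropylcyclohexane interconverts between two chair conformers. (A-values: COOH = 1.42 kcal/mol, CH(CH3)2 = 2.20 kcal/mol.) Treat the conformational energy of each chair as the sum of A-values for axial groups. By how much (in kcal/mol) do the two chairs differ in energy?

C1 and C3 have the same parity, so for the cis isomer the two substituents are e,e in one chair and a,a in the other.
Chair I (carboxyl axial, isopropyl axial): E = 3.62 kcal/mol.
Chair II (carboxyl equatorial, isopropyl equatorial): E = 0.00 kcal/mol.
ΔE = 3.62 − 0.00 = 3.62 kcal/mol; chair II is more stable.

3.62 kcal/mol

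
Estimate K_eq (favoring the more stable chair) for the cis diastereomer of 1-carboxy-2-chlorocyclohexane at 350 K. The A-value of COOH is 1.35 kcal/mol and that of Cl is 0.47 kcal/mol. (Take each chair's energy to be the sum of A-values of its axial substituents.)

C1 and C2 have opposite parity, so for the cis isomer the two substituents are one axial and one equatorial in each chair.
Chair I (carboxyl axial, chloro equatorial): E = 1.35 kcal/mol; chair II (carboxyl equatorial, chloro axial): E = 0.47 kcal/mol.
ΔG = 0.88 kcal/mol between the two chairs.
K = exp(ΔG/RT) with R = 1.987×10⁻³ kcal mol⁻¹ K⁻¹ and T = 350 K gives K ≈ 3.54.

K ≈ 3.54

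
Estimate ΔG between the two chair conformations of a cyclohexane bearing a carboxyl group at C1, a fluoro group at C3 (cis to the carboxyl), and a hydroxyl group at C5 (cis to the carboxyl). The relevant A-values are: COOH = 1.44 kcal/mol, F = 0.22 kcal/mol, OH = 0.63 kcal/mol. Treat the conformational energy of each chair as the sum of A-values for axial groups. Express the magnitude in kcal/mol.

2.29 kcal/mol

Chair I (carboxyl axial, fluoro axial, hydroxyl axial): E = 2.29 kcal/mol.
Chair II (carboxyl equatorial, fluoro equatorial, hydroxyl equatorial): E = 0.00 kcal/mol.
ΔE = 2.29 − 0.00 = 2.29 kcal/mol; chair II is more stable.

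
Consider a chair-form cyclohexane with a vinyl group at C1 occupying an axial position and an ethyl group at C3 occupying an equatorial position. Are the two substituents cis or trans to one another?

trans

C1 and C3 have the same parity, so their axial bonds point in the same direction.
With same-parity carbons, two substituents on the same face are both axial or both equatorial; opposite faces give one of each.
Here the groups are axial/equatorial → opposite face → trans.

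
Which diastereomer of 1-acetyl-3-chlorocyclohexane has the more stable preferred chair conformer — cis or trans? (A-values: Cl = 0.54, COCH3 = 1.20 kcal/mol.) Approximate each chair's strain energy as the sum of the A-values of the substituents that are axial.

cis

At 1,3 positions (parity same): cis → (e,e or a,a); trans → (a,e or e,a).
Best chair for cis: E = 0.00 kcal/mol; best chair for trans: E = 0.54 kcal/mol.
The cis isomer is lower by 0.54 kcal/mol.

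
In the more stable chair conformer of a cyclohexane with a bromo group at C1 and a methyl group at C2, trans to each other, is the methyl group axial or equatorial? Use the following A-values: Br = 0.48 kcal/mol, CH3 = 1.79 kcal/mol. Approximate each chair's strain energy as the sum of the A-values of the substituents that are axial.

C1 and C2 have opposite parity, so for the trans isomer the two substituents are e,e in one chair and a,a in the other.
Chair I (bromo axial, methyl axial): E = 2.27 kcal/mol.
Chair II (bromo equatorial, methyl equatorial): E = 0.00 kcal/mol.
Chair II is the more stable (lower-energy) conformer, and in that chair the methyl group is equatorial.

equatorial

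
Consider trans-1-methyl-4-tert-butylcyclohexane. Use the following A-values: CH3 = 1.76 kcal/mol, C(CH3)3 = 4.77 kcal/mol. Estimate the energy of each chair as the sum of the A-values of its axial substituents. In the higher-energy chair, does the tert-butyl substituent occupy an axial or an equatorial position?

C1 and C4 have opposite parity, so for the trans isomer the two substituents are e,e in one chair and a,a in the other.
Chair I (methyl axial, tert-butyl axial): E = 6.53 kcal/mol.
Chair II (methyl equatorial, tert-butyl equatorial): E = 0.00 kcal/mol.
Chair I is the less stable (higher-energy) conformer, and in that chair the tert-butyl group is axial.

axial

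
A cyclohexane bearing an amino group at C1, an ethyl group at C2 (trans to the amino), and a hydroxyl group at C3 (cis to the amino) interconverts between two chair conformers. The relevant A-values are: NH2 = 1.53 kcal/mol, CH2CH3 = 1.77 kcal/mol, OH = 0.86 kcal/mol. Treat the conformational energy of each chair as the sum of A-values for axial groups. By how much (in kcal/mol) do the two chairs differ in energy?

4.16 kcal/mol

Chair I (amino axial, ethyl axial, hydroxyl axial): E = 4.16 kcal/mol.
Chair II (amino equatorial, ethyl equatorial, hydroxyl equatorial): E = 0.00 kcal/mol.
ΔE = 4.16 − 0.00 = 4.16 kcal/mol; chair II is more stable.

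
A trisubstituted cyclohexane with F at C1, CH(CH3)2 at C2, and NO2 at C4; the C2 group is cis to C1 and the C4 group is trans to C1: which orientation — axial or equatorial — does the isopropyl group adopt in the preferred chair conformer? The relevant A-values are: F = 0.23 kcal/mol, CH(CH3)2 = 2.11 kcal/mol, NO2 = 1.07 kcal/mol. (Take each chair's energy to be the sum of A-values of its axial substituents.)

equatorial

Chair I (fluoro axial, isopropyl equatorial, nitro axial): E = 1.30 kcal/mol.
Chair II (fluoro equatorial, isopropyl axial, nitro equatorial): E = 2.11 kcal/mol.
Chair I is the more stable (lower-energy) conformer, and in that chair the isopropyl group is equatorial.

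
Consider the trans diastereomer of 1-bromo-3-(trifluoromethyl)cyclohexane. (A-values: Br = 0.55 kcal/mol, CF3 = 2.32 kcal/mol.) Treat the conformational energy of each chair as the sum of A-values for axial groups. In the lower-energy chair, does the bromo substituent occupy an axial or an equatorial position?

C1 and C3 have the same parity, so for the trans isomer the two substituents are one axial and one equatorial in each chair.
Chair I (bromo axial, trifluoromethyl equatorial): E = 0.55 kcal/mol.
Chair II (bromo equatorial, trifluoromethyl axial): E = 2.32 kcal/mol.
Chair I is the more stable (lower-energy) conformer, and in that chair the bromo group is axial.

axial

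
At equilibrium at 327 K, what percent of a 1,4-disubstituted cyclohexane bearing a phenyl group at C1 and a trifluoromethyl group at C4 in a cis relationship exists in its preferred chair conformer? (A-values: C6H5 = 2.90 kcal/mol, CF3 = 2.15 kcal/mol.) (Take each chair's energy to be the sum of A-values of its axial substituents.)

C1 and C4 have opposite parity, so for the cis isomer the two substituents are one axial and one equatorial in each chair.
Chair I (phenyl axial, trifluoromethyl equatorial): E = 2.90 kcal/mol; chair II (phenyl equatorial, trifluoromethyl axial): E = 2.15 kcal/mol.
ΔG = 0.75 kcal/mol between the two chairs.
K = exp(ΔG/RT) with R = 1.987×10⁻³ kcal mol⁻¹ K⁻¹ and T = 327 K gives K ≈ 3.17.
Fraction in the lower-energy chair = K/(K+1) = 76.0%.

76.0%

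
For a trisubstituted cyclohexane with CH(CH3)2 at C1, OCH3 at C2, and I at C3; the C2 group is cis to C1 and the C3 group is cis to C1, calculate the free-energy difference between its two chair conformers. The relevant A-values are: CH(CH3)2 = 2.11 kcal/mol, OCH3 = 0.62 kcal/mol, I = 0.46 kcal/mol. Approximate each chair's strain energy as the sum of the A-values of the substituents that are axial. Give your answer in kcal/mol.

Chair I (isopropyl axial, methoxy equatorial, iodo axial): E = 2.57 kcal/mol.
Chair II (isopropyl equatorial, methoxy axial, iodo equatorial): E = 0.62 kcal/mol.
ΔE = 2.57 − 0.62 = 1.95 kcal/mol; chair II is more stable.

1.95 kcal/mol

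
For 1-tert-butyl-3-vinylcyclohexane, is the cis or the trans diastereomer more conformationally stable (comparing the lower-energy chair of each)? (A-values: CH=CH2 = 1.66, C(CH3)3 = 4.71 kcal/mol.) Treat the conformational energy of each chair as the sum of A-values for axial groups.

cis

At 1,3 positions (parity same): cis → (e,e or a,a); trans → (a,e or e,a).
Best chair for cis: E = 0.00 kcal/mol; best chair for trans: E = 1.66 kcal/mol.
The cis isomer is lower by 1.66 kcal/mol.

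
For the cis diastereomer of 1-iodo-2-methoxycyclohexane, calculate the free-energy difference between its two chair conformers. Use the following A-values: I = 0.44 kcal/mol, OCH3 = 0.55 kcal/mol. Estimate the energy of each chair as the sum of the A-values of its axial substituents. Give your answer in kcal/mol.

0.11 kcal/mol

C1 and C2 have opposite parity, so for the cis isomer the two substituents are one axial and one equatorial in each chair.
Chair I (iodo axial, methoxy equatorial): E = 0.44 kcal/mol.
Chair II (iodo equatorial, methoxy axial): E = 0.55 kcal/mol.
ΔE = 0.55 − 0.44 = 0.11 kcal/mol; chair I is more stable.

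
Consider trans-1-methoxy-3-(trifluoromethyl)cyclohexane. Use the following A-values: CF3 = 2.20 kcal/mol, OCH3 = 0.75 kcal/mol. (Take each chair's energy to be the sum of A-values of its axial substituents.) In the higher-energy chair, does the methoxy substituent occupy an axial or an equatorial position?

equatorial

C1 and C3 have the same parity, so for the trans isomer the two substituents are one axial and one equatorial in each chair.
Chair I (trifluoromethyl axial, methoxy equatorial): E = 2.20 kcal/mol.
Chair II (trifluoromethyl equatorial, methoxy axial): E = 0.75 kcal/mol.
Chair I is the less stable (higher-energy) conformer, and in that chair the methoxy group is equatorial.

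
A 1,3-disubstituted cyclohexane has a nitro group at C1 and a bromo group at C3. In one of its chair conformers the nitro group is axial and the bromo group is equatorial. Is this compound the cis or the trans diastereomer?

trans

C1 and C3 have the same parity, so their axial bonds point in the same direction.
With same-parity carbons, two substituents on the same face are both axial or both equatorial; opposite faces give one of each.
Here the groups are axial/equatorial → opposite face → trans.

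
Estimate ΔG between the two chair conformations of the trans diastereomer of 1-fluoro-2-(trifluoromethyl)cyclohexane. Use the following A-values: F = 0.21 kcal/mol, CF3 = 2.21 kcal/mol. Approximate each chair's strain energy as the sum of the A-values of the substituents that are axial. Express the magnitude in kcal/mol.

2.42 kcal/mol

C1 and C2 have opposite parity, so for the trans isomer the two substituents are e,e in one chair and a,a in the other.
Chair I (fluoro axial, trifluoromethyl axial): E = 2.42 kcal/mol.
Chair II (fluoro equatorial, trifluoromethyl equatorial): E = 0.00 kcal/mol.
ΔE = 2.42 − 0.00 = 2.42 kcal/mol; chair II is more stable.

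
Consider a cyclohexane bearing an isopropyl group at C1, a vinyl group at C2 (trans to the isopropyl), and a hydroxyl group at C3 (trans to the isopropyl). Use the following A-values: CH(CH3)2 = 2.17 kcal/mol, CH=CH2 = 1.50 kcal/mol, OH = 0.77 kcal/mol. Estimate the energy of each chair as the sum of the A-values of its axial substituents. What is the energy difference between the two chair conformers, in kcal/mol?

Chair I (isopropyl axial, vinyl axial, hydroxyl equatorial): E = 3.67 kcal/mol.
Chair II (isopropyl equatorial, vinyl equatorial, hydroxyl axial): E = 0.77 kcal/mol.
ΔE = 3.67 − 0.77 = 2.90 kcal/mol; chair II is more stable.

2.90 kcal/mol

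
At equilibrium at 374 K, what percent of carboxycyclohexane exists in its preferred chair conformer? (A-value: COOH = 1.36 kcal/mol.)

86.2%

One chair has the carboxyl group axial (E = 1.36 kcal/mol) and the other has it equatorial (E = 0).
ΔG = 1.36 kcal/mol between the two chairs.
K = exp(ΔG/RT) with R = 1.987×10⁻³ kcal mol⁻¹ K⁻¹ and T = 374 K gives K ≈ 6.23.
Fraction in the lower-energy chair = K/(K+1) = 86.2%.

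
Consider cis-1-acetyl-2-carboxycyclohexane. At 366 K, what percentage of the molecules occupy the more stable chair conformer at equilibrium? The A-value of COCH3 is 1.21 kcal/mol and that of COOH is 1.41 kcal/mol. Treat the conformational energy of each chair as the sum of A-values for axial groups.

C1 and C2 have opposite parity, so for the cis isomer the two substituents are one axial and one equatorial in each chair.
Chair I (acetyl axial, carboxyl equatorial): E = 1.21 kcal/mol; chair II (acetyl equatorial, carboxyl axial): E = 1.41 kcal/mol.
ΔG = 0.20 kcal/mol between the two chairs.
K = exp(ΔG/RT) with R = 1.987×10⁻³ kcal mol⁻¹ K⁻¹ and T = 366 K gives K ≈ 1.32.
Fraction in the lower-energy chair = K/(K+1) = 56.8%.

56.8%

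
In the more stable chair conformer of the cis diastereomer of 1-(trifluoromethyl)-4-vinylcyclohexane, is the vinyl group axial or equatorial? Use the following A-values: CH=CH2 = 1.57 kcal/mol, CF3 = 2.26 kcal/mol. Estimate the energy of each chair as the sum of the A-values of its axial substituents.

C1 and C4 have opposite parity, so for the cis isomer the two substituents are one axial and one equatorial in each chair.
Chair I (vinyl axial, trifluoromethyl equatorial): E = 1.57 kcal/mol.
Chair II (vinyl equatorial, trifluoromethyl axial): E = 2.26 kcal/mol.
Chair I is the more stable (lower-energy) conformer, and in that chair the vinyl group is axial.

axial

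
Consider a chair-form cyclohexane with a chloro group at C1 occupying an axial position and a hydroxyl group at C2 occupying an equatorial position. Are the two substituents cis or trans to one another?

C1 and C2 have opposite parity, so their axial bonds point in opposite directions.
With opposite-parity carbons, two substituents on the same face are one axial and one equatorial; opposite faces give both axial or both equatorial.
Here the groups are axial/equatorial → same face → cis.

cis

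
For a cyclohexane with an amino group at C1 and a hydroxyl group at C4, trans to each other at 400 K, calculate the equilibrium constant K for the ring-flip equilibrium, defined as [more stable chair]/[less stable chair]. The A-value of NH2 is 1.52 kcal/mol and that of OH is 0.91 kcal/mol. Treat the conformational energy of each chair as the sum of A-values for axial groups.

K ≈ 21.3

C1 and C4 have opposite parity, so for the trans isomer the two substituents are e,e in one chair and a,a in the other.
Chair I (amino axial, hydroxyl axial): E = 2.43 kcal/mol; chair II (amino equatorial, hydroxyl equatorial): E = 0.00 kcal/mol.
ΔG = 2.43 kcal/mol between the two chairs.
K = exp(ΔG/RT) with R = 1.987×10⁻³ kcal mol⁻¹ K⁻¹ and T = 400 K gives K ≈ 21.3.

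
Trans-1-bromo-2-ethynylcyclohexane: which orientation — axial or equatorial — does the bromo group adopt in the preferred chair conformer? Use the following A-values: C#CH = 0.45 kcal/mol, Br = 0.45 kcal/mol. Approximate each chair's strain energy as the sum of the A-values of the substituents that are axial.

C1 and C2 have opposite parity, so for the trans isomer the two substituents are e,e in one chair and a,a in the other.
Chair I (ethynyl axial, bromo axial): E = 0.90 kcal/mol.
Chair II (ethynyl equatorial, bromo equatorial): E = 0.00 kcal/mol.
Chair II is the more stable (lower-energy) conformer, and in that chair the bromo group is equatorial.

equatorial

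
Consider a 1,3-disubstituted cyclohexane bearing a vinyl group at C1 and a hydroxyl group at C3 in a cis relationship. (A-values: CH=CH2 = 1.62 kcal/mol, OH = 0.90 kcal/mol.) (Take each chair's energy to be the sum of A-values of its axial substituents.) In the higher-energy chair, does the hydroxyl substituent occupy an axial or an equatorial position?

C1 and C3 have the same parity, so for the cis isomer the two substituents are e,e in one chair and a,a in the other.
Chair I (vinyl axial, hydroxyl axial): E = 2.52 kcal/mol.
Chair II (vinyl equatorial, hydroxyl equatorial): E = 0.00 kcal/mol.
Chair I is the less stable (higher-energy) conformer, and in that chair the hydroxyl group is axial.

axial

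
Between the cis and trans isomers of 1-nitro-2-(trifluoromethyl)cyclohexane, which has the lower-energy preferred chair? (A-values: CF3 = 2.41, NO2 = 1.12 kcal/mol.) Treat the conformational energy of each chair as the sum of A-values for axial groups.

At 1,2 positions (parity opposite): cis → (a,e or e,a); trans → (e,e or a,a).
Best chair for cis: E = 1.12 kcal/mol; best chair for trans: E = 0.00 kcal/mol.
The trans isomer is lower by 1.12 kcal/mol.

trans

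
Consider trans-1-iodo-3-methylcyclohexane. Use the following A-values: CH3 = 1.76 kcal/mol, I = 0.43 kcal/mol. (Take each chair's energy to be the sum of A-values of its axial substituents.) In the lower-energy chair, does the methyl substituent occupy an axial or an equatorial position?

C1 and C3 have the same parity, so for the trans isomer the two substituents are one axial and one equatorial in each chair.
Chair I (methyl axial, iodo equatorial): E = 1.76 kcal/mol.
Chair II (methyl equatorial, iodo axial): E = 0.43 kcal/mol.
Chair II is the more stable (lower-energy) conformer, and in that chair the methyl group is equatorial.

equatorial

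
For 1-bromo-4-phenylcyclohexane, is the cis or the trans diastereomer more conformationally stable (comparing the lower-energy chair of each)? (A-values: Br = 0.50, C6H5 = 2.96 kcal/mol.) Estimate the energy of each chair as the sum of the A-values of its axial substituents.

At 1,4 positions (parity opposite): cis → (a,e or e,a); trans → (e,e or a,a).
Best chair for cis: E = 0.50 kcal/mol; best chair for trans: E = 0.00 kcal/mol.
The trans isomer is lower by 0.50 kcal/mol.

trans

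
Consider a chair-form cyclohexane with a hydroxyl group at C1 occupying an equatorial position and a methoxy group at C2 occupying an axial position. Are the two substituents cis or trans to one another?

C1 and C2 have opposite parity, so their axial bonds point in opposite directions.
With opposite-parity carbons, two substituents on the same face are one axial and one equatorial; opposite faces give both axial or both equatorial.
Here the groups are equatorial/axial → same face → cis.

cis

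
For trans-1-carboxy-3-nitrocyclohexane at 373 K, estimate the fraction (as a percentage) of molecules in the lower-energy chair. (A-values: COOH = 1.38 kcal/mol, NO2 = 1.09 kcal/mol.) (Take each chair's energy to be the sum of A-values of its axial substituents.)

59.7%

C1 and C3 have the same parity, so for the trans isomer the two substituents are one axial and one equatorial in each chair.
Chair I (carboxyl axial, nitro equatorial): E = 1.38 kcal/mol; chair II (carboxyl equatorial, nitro axial): E = 1.09 kcal/mol.
ΔG = 0.29 kcal/mol between the two chairs.
K = exp(ΔG/RT) with R = 1.987×10⁻³ kcal mol⁻¹ K⁻¹ and T = 373 K gives K ≈ 1.48.
Fraction in the lower-energy chair = K/(K+1) = 59.7%.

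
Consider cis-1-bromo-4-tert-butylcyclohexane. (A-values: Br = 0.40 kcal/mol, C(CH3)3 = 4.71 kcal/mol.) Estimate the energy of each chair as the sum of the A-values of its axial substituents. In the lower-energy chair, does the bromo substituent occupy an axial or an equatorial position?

axial

C1 and C4 have opposite parity, so for the cis isomer the two substituents are one axial and one equatorial in each chair.
Chair I (bromo axial, tert-butyl equatorial): E = 0.40 kcal/mol.
Chair II (bromo equatorial, tert-butyl axial): E = 4.71 kcal/mol.
Chair I is the more stable (lower-energy) conformer, and in that chair the bromo group is axial.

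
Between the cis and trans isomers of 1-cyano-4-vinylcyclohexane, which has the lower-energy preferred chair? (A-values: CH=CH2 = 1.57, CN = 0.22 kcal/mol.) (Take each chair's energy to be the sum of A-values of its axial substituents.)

trans

At 1,4 positions (parity opposite): cis → (a,e or e,a); trans → (e,e or a,a).
Best chair for cis: E = 0.22 kcal/mol; best chair for trans: E = 0.00 kcal/mol.
The trans isomer is lower by 0.22 kcal/mol.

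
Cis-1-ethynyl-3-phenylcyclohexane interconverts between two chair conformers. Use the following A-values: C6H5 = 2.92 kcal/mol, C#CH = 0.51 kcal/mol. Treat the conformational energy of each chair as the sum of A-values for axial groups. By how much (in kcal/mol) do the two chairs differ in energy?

C1 and C3 have the same parity, so for the cis isomer the two substituents are e,e in one chair and a,a in the other.
Chair I (phenyl axial, ethynyl axial): E = 3.43 kcal/mol.
Chair II (phenyl equatorial, ethynyl equatorial): E = 0.00 kcal/mol.
ΔE = 3.43 − 0.00 = 3.43 kcal/mol; chair II is more stable.

3.43 kcal/mol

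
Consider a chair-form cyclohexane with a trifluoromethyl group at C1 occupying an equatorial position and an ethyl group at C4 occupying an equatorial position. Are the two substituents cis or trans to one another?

C1 and C4 have opposite parity, so their axial bonds point in opposite directions.
With opposite-parity carbons, two substituents on the same face are one axial and one equatorial; opposite faces give both axial or both equatorial.
Here the groups are equatorial/equatorial → opposite face → trans.

trans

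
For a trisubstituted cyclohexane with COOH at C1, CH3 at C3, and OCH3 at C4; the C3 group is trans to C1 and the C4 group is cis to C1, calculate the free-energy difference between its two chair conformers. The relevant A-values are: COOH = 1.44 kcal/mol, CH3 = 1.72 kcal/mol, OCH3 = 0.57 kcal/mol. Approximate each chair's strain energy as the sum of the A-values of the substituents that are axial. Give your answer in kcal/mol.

0.85 kcal/mol

Chair I (carboxyl axial, methyl equatorial, methoxy equatorial): E = 1.44 kcal/mol.
Chair II (carboxyl equatorial, methyl axial, methoxy axial): E = 2.29 kcal/mol.
ΔE = 2.29 − 1.44 = 0.85 kcal/mol; chair I is more stable.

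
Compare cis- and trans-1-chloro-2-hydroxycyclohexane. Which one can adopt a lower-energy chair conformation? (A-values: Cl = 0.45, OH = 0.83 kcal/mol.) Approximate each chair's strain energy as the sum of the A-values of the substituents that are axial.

At 1,2 positions (parity opposite): cis → (a,e or e,a); trans → (e,e or a,a).
Best chair for cis: E = 0.45 kcal/mol; best chair for trans: E = 0.00 kcal/mol.
The trans isomer is lower by 0.45 kcal/mol.

trans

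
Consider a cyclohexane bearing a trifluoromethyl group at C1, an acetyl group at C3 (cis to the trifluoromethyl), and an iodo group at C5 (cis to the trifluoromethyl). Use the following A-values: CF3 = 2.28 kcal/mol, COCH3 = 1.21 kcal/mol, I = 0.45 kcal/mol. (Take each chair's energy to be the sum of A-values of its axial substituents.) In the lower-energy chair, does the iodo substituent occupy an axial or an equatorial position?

Chair I (trifluoromethyl axial, acetyl axial, iodo axial): E = 3.94 kcal/mol.
Chair II (trifluoromethyl equatorial, acetyl equatorial, iodo equatorial): E = 0.00 kcal/mol.
Chair II is the more stable (lower-energy) conformer, and in that chair the iodo group is equatorial.

equatorial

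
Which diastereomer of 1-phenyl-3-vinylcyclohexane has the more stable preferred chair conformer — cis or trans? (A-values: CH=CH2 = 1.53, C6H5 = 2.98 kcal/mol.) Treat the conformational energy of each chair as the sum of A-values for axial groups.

At 1,3 positions (parity same): cis → (e,e or a,a); trans → (a,e or e,a).
Best chair for cis: E = 0.00 kcal/mol; best chair for trans: E = 1.53 kcal/mol.
The cis isomer is lower by 1.53 kcal/mol.

cis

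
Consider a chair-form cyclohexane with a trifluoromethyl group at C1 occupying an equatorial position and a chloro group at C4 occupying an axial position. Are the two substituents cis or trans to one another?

cis

C1 and C4 have opposite parity, so their axial bonds point in opposite directions.
With opposite-parity carbons, two substituents on the same face are one axial and one equatorial; opposite faces give both axial or both equatorial.
Here the groups are equatorial/axial → same face → cis.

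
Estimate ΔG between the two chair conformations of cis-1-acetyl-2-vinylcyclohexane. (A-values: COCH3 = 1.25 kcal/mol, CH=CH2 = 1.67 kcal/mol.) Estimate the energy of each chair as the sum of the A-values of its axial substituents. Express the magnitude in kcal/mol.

C1 and C2 have opposite parity, so for the cis isomer the two substituents are one axial and one equatorial in each chair.
Chair I (acetyl axial, vinyl equatorial): E = 1.25 kcal/mol.
Chair II (acetyl equatorial, vinyl axial): E = 1.67 kcal/mol.
ΔE = 1.67 − 1.25 = 0.42 kcal/mol; chair I is more stable.

0.42 kcal/mol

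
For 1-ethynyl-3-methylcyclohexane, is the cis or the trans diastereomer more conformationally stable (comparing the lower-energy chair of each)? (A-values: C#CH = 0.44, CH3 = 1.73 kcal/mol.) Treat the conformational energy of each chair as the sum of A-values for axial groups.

cis

At 1,3 positions (parity same): cis → (e,e or a,a); trans → (a,e or e,a).
Best chair for cis: E = 0.00 kcal/mol; best chair for trans: E = 0.44 kcal/mol.
The cis isomer is lower by 0.44 kcal/mol.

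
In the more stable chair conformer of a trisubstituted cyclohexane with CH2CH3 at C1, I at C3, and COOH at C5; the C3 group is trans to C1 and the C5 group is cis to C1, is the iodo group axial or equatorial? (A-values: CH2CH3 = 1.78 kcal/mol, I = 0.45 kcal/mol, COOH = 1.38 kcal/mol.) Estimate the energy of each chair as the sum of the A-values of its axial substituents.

axial

Chair I (ethyl axial, iodo equatorial, carboxyl axial): E = 3.16 kcal/mol.
Chair II (ethyl equatorial, iodo axial, carboxyl equatorial): E = 0.45 kcal/mol.
Chair II is the more stable (lower-energy) conformer, and in that chair the iodo group is axial.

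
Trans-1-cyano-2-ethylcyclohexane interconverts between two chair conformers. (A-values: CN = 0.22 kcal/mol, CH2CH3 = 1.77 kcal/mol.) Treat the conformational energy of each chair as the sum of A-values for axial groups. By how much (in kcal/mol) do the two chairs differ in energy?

1.99 kcal/mol

C1 and C2 have opposite parity, so for the trans isomer the two substituents are e,e in one chair and a,a in the other.
Chair I (cyano axial, ethyl axial): E = 1.99 kcal/mol.
Chair II (cyano equatorial, ethyl equatorial): E = 0.00 kcal/mol.
ΔE = 1.99 − 0.00 = 1.99 kcal/mol; chair II is more stable.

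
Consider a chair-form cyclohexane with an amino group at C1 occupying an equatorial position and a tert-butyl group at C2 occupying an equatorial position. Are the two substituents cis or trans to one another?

C1 and C2 have opposite parity, so their axial bonds point in opposite directions.
With opposite-parity carbons, two substituents on the same face are one axial and one equatorial; opposite faces give both axial or both equatorial.
Here the groups are equatorial/equatorial → opposite face → trans.

trans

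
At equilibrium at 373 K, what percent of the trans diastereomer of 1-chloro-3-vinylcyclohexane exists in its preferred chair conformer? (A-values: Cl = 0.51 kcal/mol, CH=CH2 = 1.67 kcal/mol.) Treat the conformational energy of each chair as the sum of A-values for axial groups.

C1 and C3 have the same parity, so for the trans isomer the two substituents are one axial and one equatorial in each chair.
Chair I (chloro axial, vinyl equatorial): E = 0.51 kcal/mol; chair II (chloro equatorial, vinyl axial): E = 1.67 kcal/mol.
ΔG = 1.16 kcal/mol between the two chairs.
K = exp(ΔG/RT) with R = 1.987×10⁻³ kcal mol⁻¹ K⁻¹ and T = 373 K gives K ≈ 4.78.
Fraction in the lower-energy chair = K/(K+1) = 82.7%.

82.7%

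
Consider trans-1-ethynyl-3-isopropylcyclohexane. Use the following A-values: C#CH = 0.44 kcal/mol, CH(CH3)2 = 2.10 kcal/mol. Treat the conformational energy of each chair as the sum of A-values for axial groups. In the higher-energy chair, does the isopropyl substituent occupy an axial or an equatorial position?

C1 and C3 have the same parity, so for the trans isomer the two substituents are one axial and one equatorial in each chair.
Chair I (ethynyl axial, isopropyl equatorial): E = 0.44 kcal/mol.
Chair II (ethynyl equatorial, isopropyl axial): E = 2.10 kcal/mol.
Chair II is the less stable (higher-energy) conformer, and in that chair the isopropyl group is axial.

axial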